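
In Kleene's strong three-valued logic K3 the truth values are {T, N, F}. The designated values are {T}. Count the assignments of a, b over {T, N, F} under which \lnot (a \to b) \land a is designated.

1

Designated under: (a=T, b=F).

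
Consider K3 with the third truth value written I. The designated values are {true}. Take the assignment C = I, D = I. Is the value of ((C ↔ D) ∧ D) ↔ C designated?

C ↔ D = I ↔ I = I
(C ↔ D) ∧ D = I ∧ I = I
((C ↔ D) ∧ D) ↔ C = I ↔ I = I
I ∉ {true}.

No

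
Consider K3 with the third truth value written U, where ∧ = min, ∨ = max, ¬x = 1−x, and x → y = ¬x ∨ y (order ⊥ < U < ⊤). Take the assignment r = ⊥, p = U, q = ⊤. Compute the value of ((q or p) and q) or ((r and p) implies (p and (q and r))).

⊤

q or p = ⊤ or U = ⊤
(q or p) and q = ⊤ and ⊤ = ⊤
r and p = ⊥ and U = ⊥
q and r = ⊤ and ⊥ = ⊥
p and (q and r) = U and ⊥ = ⊥
(r and p) implies (p and (q and r)) = ⊥ implies ⊥ = ⊤
((q or p) and q) or ((r and p) implies (p and (q and r))) = ⊤ or ⊤ = ⊤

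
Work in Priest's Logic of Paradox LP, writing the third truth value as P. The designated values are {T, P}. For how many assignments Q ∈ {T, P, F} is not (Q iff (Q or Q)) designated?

Q=T: F ·
Q=P: P ✓
Q=F: F ·

1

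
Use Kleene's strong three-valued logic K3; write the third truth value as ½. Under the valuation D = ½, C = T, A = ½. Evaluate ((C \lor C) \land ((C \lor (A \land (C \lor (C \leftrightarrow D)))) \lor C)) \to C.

C \lor C = T \lor T = T
C \leftrightarrow D = T \leftrightarrow ½ = ½
C \lor (C \leftrightarrow D) = T \lor ½ = T
A \land (C \lor (C \leftrightarrow D)) = ½ \land T = ½
C \lor (A \land (C \lor (C \leftrightarrow D))) = T \lor ½ = T
(C \lor (A \land (C \lor (C \leftrightarrow D)))) \lor C = T \lor T = T
(C \lor C) \land ((C \lor (A \land (C \lor (C \leftrightarrow D)))) \lor C) = T \land T = T
((C \lor C) \land ((C \lor (A \land (C \lor (C \leftrightarrow D)))) \lor C)) \to C = T \to T = T

T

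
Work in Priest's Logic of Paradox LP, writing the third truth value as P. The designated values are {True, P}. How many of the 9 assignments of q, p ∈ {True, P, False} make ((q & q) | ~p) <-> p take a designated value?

5

Of the 9 assignments, 5 give a value in {True, P}.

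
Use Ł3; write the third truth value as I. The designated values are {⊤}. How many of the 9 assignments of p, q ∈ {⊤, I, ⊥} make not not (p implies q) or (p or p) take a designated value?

Of the 9 assignments, 8 give a value in {⊤}.

8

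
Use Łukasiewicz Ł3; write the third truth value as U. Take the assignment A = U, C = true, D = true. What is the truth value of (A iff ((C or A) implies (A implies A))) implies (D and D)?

true

C or A = true or U = true
A implies A = U implies U = true  [min(1, 1−½+½)]
(C or A) implies (A implies A) = true implies true = true
A iff ((C or A) implies (A implies A)) = U iff true = U
D and D = true and true = true
(A iff ((C or A) implies (A implies A))) implies (D and D) = U implies true = true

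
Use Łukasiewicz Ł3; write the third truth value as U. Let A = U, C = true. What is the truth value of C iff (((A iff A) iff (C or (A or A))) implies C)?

true

A iff A = U iff U = true
A or A = U or U = U
C or (A or A) = true or U = true
(A iff A) iff (C or (A or A)) = true iff true = true
((A iff A) iff (C or (A or A))) implies C = true implies true = true
C iff (((A iff A) iff (C or (A or A))) implies C) = true iff true = true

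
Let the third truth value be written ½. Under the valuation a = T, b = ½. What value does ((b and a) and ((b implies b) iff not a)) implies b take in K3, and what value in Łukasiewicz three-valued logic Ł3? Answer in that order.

½; T

In K3: b and a = ½ and T = ½
b implies b = ½ implies ½ = ½
not a = not T = F
(b implies b) iff not a = ½ iff F = ½
(b and a) and ((b implies b) iff not a) = ½ and ½ = ½
((b and a) and ((b implies b) iff not a)) implies b = ½ implies ½ = ½
In Łukasiewicz three-valued logic Ł3: b and a = ½ and T = ½
b implies b = ½ implies ½ = T  [min(1, 1−½+½)]
not a = not T = F
(b implies b) iff not a = T iff F = F
(b and a) and ((b implies b) iff not a) = ½ and F = F
((b and a) and ((b implies b) iff not a)) implies b = F implies ½ = T
They differ because K3 and Łukasiewicz three-valued logic Ł3 treat ½ differently under implication.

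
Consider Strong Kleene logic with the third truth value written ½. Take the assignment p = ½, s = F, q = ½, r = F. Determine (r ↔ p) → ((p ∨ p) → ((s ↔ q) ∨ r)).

r ↔ p = F ↔ ½ = ½
p ∨ p = ½ ∨ ½ = ½
s ↔ q = F ↔ ½ = ½
(s ↔ q) ∨ r = ½ ∨ F = ½
(p ∨ p) → ((s ↔ q) ∨ r) = ½ → ½ = ½
(r ↔ p) → ((p ∨ p) → ((s ↔ q) ∨ r)) = ½ → ½ = ½

½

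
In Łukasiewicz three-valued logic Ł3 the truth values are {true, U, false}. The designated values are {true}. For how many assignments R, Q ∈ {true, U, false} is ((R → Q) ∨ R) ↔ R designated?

Designated under: (R=true, Q=true); (R=true, Q=U); (R=true, Q=false); (R=U, Q=false).

4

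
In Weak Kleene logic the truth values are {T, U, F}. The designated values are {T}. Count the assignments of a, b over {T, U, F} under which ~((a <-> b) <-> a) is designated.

Designated under: (a=T, b=F); (a=F, b=F).

2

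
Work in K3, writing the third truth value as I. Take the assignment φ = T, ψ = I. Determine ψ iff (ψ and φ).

I

ψ and φ = I and T = I
ψ iff (ψ and φ) = I iff I = I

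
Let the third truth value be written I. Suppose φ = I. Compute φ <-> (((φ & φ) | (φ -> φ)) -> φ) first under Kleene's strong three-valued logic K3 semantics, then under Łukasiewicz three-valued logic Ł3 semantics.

I; 1

In Kleene's strong three-valued logic K3: φ & φ = I & I = I
φ -> φ = I -> I = I  [~I | I]
(φ & φ) | (φ -> φ) = I | I = I
((φ & φ) | (φ -> φ)) -> φ = I -> I = I
φ <-> (((φ & φ) | (φ -> φ)) -> φ) = I <-> I = I
In Łukasiewicz three-valued logic Ł3: φ & φ = I & I = I
φ -> φ = I -> I = 1  [min(1, 1−½+½)]
(φ & φ) | (φ -> φ) = I | 1 = 1
((φ & φ) | (φ -> φ)) -> φ = 1 -> I = I
φ <-> (((φ & φ) | (φ -> φ)) -> φ) = I <-> I = 1
They differ because Kleene's strong three-valued logic K3 and Łukasiewicz three-valued logic Ł3 treat I differently under implication.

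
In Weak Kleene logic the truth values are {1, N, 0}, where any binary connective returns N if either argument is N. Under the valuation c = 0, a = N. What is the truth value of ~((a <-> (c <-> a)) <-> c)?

N

c <-> a = 0 <-> N = N
a <-> (c <-> a) = N <-> N = N
(a <-> (c <-> a)) <-> c = N <-> 0 = N
~((a <-> (c <-> a)) <-> c) = ~N = N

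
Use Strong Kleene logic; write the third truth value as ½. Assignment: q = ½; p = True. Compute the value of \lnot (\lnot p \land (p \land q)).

\lnot p = \lnot True = False
p \land q = True \land ½ = ½
\lnot p \land (p \land q) = False \land ½ = False
\lnot (\lnot p \land (p \land q)) = \lnot False = True

True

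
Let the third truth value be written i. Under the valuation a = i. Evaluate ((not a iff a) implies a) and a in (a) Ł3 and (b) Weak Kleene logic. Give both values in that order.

In Ł3: not a = not i = i
not a iff a = i iff i = T  [1 − |½−½|]
(not a iff a) implies a = T implies i = i
((not a iff a) implies a) and a = i and i = i
In Weak Kleene logic: not a = not i = i
not a iff a = i iff i = i
(not a iff a) implies a = i implies i = i  [any arg is the third value ⇒ result is the third value]
((not a iff a) implies a) and a = i and i = i

i; i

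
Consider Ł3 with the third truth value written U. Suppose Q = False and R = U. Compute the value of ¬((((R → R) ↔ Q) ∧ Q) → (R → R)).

R → R = U → U = True
(R → R) ↔ Q = True ↔ False = False
((R → R) ↔ Q) ∧ Q = False ∧ False = False
R → R = U → U = True
(((R → R) ↔ Q) ∧ Q) → (R → R) = False → True = True
¬((((R → R) ↔ Q) ∧ Q) → (R → R)) = ¬True = False

False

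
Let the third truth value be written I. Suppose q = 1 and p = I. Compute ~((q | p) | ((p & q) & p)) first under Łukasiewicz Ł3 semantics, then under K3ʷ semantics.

In Łukasiewicz Ł3: q | p = 1 | I = 1
p & q = I & 1 = I
(p & q) & p = I & I = I
(q | p) | ((p & q) & p) = 1 | I = 1
~((q | p) | ((p & q) & p)) = ~1 = 0
In K3ʷ: q | p = 1 | I = I
p & q = I & 1 = I
(p & q) & p = I & I = I
(q | p) | ((p & q) & p) = I | I = I
~((q | p) | ((p & q) & p)) = ~I = I
They differ because Łukasiewicz Ł3 and K3ʷ treat I differently under the binary connectives.

0; I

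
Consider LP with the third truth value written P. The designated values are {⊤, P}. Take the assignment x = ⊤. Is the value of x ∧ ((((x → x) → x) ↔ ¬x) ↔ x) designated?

x → x = ⊤ → ⊤ = ⊤
(x → x) → x = ⊤ → ⊤ = ⊤
¬x = ¬⊤ = ⊥
((x → x) → x) ↔ ¬x = ⊤ ↔ ⊥ = ⊥
(((x → x) → x) ↔ ¬x) ↔ x = ⊥ ↔ ⊤ = ⊥
x ∧ ((((x → x) → x) ↔ ¬x) ↔ x) = ⊤ ∧ ⊥ = ⊥
⊥ ∉ {⊤, P}.

No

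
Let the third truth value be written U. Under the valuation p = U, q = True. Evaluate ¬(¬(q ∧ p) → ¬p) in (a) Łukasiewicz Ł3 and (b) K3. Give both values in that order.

In Łukasiewicz Ł3: q ∧ p = True ∧ U = U
¬(q ∧ p) = ¬U = U
¬p = ¬U = U
¬(q ∧ p) → ¬p = U → U = True  [min(1, 1−½+½)]
¬(¬(q ∧ p) → ¬p) = ¬True = False
In K3: q ∧ p = True ∧ U = U
¬(q ∧ p) = ¬U = U
¬p = ¬U = U
¬(q ∧ p) → ¬p = U → U = U  [¬U ∨ U]
¬(¬(q ∧ p) → ¬p) = ¬U = U
They differ because Łukasiewicz Ł3 and K3 treat U differently under implication.

False; U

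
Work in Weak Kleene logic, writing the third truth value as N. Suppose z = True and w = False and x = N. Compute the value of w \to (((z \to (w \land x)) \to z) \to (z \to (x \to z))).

N

w \land x = False \land N = N
z \to (w \land x) = True \to N = N  [any arg is the third value ⇒ result is the third value]
(z \to (w \land x)) \to z = N \to True = N
x \to z = N \to True = N
z \to (x \to z) = True \to N = N
((z \to (w \land x)) \to z) \to (z \to (x \to z)) = N \to N = N
w \to (((z \to (w \land x)) \to z) \to (z \to (x \to z))) = False \to N = N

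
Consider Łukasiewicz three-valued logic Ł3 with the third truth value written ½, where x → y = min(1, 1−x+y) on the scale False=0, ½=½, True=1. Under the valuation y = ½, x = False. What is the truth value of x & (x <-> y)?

x <-> y = False <-> ½ = ½  [1 − |0−½|]
x & (x <-> y) = False & ½ = False

False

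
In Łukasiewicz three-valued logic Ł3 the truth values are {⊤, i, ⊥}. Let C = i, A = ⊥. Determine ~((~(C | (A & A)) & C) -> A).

A & A = ⊥ & ⊥ = ⊥
C | (A & A) = i | ⊥ = i
~(C | (A & A)) = ~i = i
~(C | (A & A)) & C = i & i = i
(~(C | (A & A)) & C) -> A = i -> ⊥ = i
~((~(C | (A & A)) & C) -> A) = ~i = i

i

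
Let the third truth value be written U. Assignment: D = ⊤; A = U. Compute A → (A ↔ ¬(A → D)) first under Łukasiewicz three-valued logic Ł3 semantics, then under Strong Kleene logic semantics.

⊤; U

In Łukasiewicz three-valued logic Ł3: A → D = U → ⊤ = ⊤  [min(1, 1−½+1)]
¬(A → D) = ¬⊤ = ⊥
A ↔ ¬(A → D) = U ↔ ⊥ = U
A → (A ↔ ¬(A → D)) = U → U = ⊤
In Strong Kleene logic: A → D = U → ⊤ = ⊤  [¬U ∨ ⊤]
¬(A → D) = ¬⊤ = ⊥
A ↔ ¬(A → D) = U ↔ ⊥ = U
A → (A ↔ ¬(A → D)) = U → U = U
They differ because Łukasiewicz three-valued logic Ł3 and Strong Kleene logic treat U differently under implication.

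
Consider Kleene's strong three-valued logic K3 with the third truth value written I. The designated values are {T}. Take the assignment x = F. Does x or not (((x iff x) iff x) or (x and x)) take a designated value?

x iff x = F iff F = T
(x iff x) iff x = T iff F = F
x and x = F and F = F
((x iff x) iff x) or (x and x) = F or F = F
not (((x iff x) iff x) or (x and x)) = not F = T
x or not (((x iff x) iff x) or (x and x)) = F or T = T
T ∈ {T}.

Yes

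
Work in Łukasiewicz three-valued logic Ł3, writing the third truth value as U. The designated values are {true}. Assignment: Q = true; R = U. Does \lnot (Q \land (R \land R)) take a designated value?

R \land R = U \land U = U
Q \land (R \land R) = true \land U = U
\lnot (Q \land (R \land R)) = \lnot U = U
U ∉ {true}.

No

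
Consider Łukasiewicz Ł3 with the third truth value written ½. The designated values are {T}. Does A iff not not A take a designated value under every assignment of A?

Every assignment of A over {T, ½, F} gives a value in {T}.
In particular, with A=½: A iff not not A = T.

Yes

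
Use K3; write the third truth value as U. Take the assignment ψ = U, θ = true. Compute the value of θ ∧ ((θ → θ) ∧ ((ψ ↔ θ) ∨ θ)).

θ → θ = true → true = true
ψ ↔ θ = U ↔ true = U
(ψ ↔ θ) ∨ θ = U ∨ true = true
(θ → θ) ∧ ((ψ ↔ θ) ∨ θ) = true ∧ true = true
θ ∧ ((θ → θ) ∧ ((ψ ↔ θ) ∨ θ)) = true ∧ true = true

true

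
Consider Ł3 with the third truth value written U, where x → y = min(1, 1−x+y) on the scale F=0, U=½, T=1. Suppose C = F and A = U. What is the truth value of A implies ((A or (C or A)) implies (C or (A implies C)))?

T

C or A = F or U = U
A or (C or A) = U or U = U
A implies C = U implies F = U  [min(1, 1−½+0)]
C or (A implies C) = F or U = U
(A or (C or A)) implies (C or (A implies C)) = U implies U = T
A implies ((A or (C or A)) implies (C or (A implies C))) = U implies T = T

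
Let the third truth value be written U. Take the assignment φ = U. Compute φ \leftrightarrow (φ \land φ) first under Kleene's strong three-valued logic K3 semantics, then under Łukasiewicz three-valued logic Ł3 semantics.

U; ⊤

In Kleene's strong three-valued logic K3: φ \land φ = U \land U = U
φ \leftrightarrow (φ \land φ) = U \leftrightarrow U = U
In Łukasiewicz three-valued logic Ł3: φ \land φ = U \land U = U
φ \leftrightarrow (φ \land φ) = U \leftrightarrow U = ⊤  [1 − |½−½|]
They differ because Kleene's strong three-valued logic K3 and Łukasiewicz three-valued logic Ł3 treat U differently under implication.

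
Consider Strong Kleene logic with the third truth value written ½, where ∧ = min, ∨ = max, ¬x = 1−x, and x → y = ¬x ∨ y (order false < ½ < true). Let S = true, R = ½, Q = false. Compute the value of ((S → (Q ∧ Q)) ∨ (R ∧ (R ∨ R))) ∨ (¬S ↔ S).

Q ∧ Q = false ∧ false = false
S → (Q ∧ Q) = true → false = false
R ∨ R = ½ ∨ ½ = ½
R ∧ (R ∨ R) = ½ ∧ ½ = ½
(S → (Q ∧ Q)) ∨ (R ∧ (R ∨ R)) = false ∨ ½ = ½
¬S = ¬true = false
¬S ↔ S = false ↔ true = false
((S → (Q ∧ Q)) ∨ (R ∧ (R ∨ R))) ∨ (¬S ↔ S) = ½ ∨ false = ½

½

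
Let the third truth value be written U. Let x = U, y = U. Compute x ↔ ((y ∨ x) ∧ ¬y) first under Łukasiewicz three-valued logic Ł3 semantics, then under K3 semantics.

true; U

In Łukasiewicz three-valued logic Ł3: y ∨ x = U ∨ U = U
¬y = ¬U = U
(y ∨ x) ∧ ¬y = U ∧ U = U
x ↔ ((y ∨ x) ∧ ¬y) = U ↔ U = true  [1 − |½−½|]
In K3: y ∨ x = U ∨ U = U
¬y = ¬U = U
(y ∨ x) ∧ ¬y = U ∧ U = U
x ↔ ((y ∨ x) ∧ ¬y) = U ↔ U = U
They differ because Łukasiewicz three-valued logic Ł3 and K3 treat U differently under implication.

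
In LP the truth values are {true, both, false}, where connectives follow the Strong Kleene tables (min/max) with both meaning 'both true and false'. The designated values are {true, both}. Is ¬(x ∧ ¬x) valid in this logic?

Yes

Every assignment of x over {true, both, false} gives a value in {true, both}.
In particular, with x=both: ¬(x ∧ ¬x) = both.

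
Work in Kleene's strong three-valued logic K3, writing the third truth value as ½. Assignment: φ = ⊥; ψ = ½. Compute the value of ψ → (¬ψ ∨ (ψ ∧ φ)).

¬ψ = ¬½ = ½
ψ ∧ φ = ½ ∧ ⊥ = ⊥
¬ψ ∨ (ψ ∧ φ) = ½ ∨ ⊥ = ½
ψ → (¬ψ ∨ (ψ ∧ φ)) = ½ → ½ = ½  [¬½ ∨ ½]

½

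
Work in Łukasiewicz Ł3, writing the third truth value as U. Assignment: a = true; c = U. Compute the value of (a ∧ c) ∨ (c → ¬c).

a ∧ c = true ∧ U = U
¬c = ¬U = U
c → ¬c = U → U = true  [min(1, 1−½+½)]
(a ∧ c) ∨ (c → ¬c) = U ∨ true = true

true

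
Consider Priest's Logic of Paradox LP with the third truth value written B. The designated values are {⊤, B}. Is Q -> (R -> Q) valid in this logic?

Every assignment of Q, R over {⊤, B, ⊥} gives a value in {⊤, B}.
In particular, with Q=B, R=B: Q -> (R -> Q) = B.

Yes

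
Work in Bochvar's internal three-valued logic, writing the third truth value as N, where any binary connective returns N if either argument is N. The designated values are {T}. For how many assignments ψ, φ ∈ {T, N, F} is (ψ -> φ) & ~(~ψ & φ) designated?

Designated under: (ψ=T, φ=T); (ψ=F, φ=F).

2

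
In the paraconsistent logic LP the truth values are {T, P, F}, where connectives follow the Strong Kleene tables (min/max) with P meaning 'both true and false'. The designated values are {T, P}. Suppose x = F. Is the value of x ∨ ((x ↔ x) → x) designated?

x ↔ x = F ↔ F = T
(x ↔ x) → x = T → F = F
x ∨ ((x ↔ x) → x) = F ∨ F = F
F ∉ {T, P}.

No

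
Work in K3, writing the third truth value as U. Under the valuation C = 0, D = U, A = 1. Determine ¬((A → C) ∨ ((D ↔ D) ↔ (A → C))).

A → C = 1 → 0 = 0
D ↔ D = U ↔ U = U
A → C = 1 → 0 = 0
(D ↔ D) ↔ (A → C) = U ↔ 0 = U
(A → C) ∨ ((D ↔ D) ↔ (A → C)) = 0 ∨ U = U
¬((A → C) ∨ ((D ↔ D) ↔ (A → C))) = ¬U = U

U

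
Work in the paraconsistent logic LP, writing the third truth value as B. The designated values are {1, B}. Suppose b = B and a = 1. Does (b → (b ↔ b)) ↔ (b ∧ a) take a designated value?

Yes

b ↔ b = B ↔ B = B
b → (b ↔ b) = B → B = B
b ∧ a = B ∧ 1 = B
(b → (b ↔ b)) ↔ (b ∧ a) = B ↔ B = B
B ∈ {1, B}.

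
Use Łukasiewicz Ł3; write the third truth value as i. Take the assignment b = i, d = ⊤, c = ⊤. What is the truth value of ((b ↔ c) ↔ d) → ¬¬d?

b ↔ c = i ↔ ⊤ = i  [1 − |½−1|]
(b ↔ c) ↔ d = i ↔ ⊤ = i
¬d = ¬⊤ = ⊥
¬¬d = ¬⊥ = ⊤
((b ↔ c) ↔ d) → ¬¬d = i → ⊤ = ⊤

⊤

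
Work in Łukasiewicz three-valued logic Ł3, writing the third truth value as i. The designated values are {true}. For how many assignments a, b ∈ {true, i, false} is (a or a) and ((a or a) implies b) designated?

1

Designated under: (a=true, b=true).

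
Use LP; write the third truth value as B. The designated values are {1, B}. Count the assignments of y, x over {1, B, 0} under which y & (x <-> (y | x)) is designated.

Of the 9 assignments, 5 give a value in {1, B}.

5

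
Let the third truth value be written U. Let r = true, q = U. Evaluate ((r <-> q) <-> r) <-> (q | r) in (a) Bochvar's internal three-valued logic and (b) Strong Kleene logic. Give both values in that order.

U; U

In Bochvar's internal three-valued logic: r <-> q = true <-> U = U
(r <-> q) <-> r = U <-> true = U
q | r = U | true = U
((r <-> q) <-> r) <-> (q | r) = U <-> U = U
In Strong Kleene logic: r <-> q = true <-> U = U
(r <-> q) <-> r = U <-> true = U
q | r = U | true = true
((r <-> q) <-> r) <-> (q | r) = U <-> true = U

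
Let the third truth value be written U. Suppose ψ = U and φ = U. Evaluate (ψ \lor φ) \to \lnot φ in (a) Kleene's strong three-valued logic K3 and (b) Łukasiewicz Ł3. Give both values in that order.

U; 1

In Kleene's strong three-valued logic K3: ψ \lor φ = U \lor U = U
\lnot φ = \lnot U = U
(ψ \lor φ) \to \lnot φ = U \to U = U  [\lnot U \lor U]
In Łukasiewicz Ł3: ψ \lor φ = U \lor U = U
\lnot φ = \lnot U = U
(ψ \lor φ) \to \lnot φ = U \to U = 1  [min(1, 1−½+½)]
They differ because Kleene's strong three-valued logic K3 and Łukasiewicz Ł3 treat U differently under implication.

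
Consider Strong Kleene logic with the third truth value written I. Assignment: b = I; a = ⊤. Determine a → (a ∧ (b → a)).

⊤

b → a = I → ⊤ = ⊤  [¬I ∨ ⊤]
a ∧ (b → a) = ⊤ ∧ ⊤ = ⊤
a → (a ∧ (b → a)) = ⊤ → ⊤ = ⊤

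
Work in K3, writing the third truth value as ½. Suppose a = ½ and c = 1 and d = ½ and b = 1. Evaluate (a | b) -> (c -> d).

a | b = ½ | 1 = 1
c -> d = 1 -> ½ = ½  [~1 | ½]
(a | b) -> (c -> d) = 1 -> ½ = ½

½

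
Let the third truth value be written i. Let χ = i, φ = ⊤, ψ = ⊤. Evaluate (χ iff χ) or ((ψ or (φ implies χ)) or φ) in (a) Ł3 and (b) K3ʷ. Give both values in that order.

In Ł3: χ iff χ = i iff i = ⊤  [1 − |½−½|]
φ implies χ = ⊤ implies i = i
ψ or (φ implies χ) = ⊤ or i = ⊤
(ψ or (φ implies χ)) or φ = ⊤ or ⊤ = ⊤
(χ iff χ) or ((ψ or (φ implies χ)) or φ) = ⊤ or ⊤ = ⊤
In K3ʷ: χ iff χ = i iff i = i
φ implies χ = ⊤ implies i = i  [any arg is the third value ⇒ result is the third value]
ψ or (φ implies χ) = ⊤ or i = i
(ψ or (φ implies χ)) or φ = i or ⊤ = i
(χ iff χ) or ((ψ or (φ implies χ)) or φ) = i or i = i
They differ because Ł3 and K3ʷ treat i differently under the binary connectives.

⊤; i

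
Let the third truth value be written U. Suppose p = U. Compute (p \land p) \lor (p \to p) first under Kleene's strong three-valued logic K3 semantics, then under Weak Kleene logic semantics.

In Kleene's strong three-valued logic K3: p \land p = U \land U = U
p \to p = U \to U = U
(p \land p) \lor (p \to p) = U \lor U = U
In Weak Kleene logic: p \land p = U \land U = U
p \to p = U \to U = U
(p \land p) \lor (p \to p) = U \lor U = U

U; U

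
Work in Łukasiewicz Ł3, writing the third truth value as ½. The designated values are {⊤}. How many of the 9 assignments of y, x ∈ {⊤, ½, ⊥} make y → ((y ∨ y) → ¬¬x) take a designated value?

7

Of the 9 assignments, 7 give a value in {⊤}.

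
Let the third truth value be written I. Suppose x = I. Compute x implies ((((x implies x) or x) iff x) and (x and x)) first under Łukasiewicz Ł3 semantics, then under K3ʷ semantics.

⊤; I

In Łukasiewicz Ł3: x implies x = I implies I = ⊤
(x implies x) or x = ⊤ or I = ⊤
((x implies x) or x) iff x = ⊤ iff I = I
x and x = I and I = I
(((x implies x) or x) iff x) and (x and x) = I and I = I
x implies ((((x implies x) or x) iff x) and (x and x)) = I implies I = ⊤
In K3ʷ: x implies x = I implies I = I  [any arg is the third value ⇒ result is the third value]
(x implies x) or x = I or I = I
((x implies x) or x) iff x = I iff I = I
x and x = I and I = I
(((x implies x) or x) iff x) and (x and x) = I and I = I
x implies ((((x implies x) or x) iff x) and (x and x)) = I implies I = I
They differ because Łukasiewicz Ł3 and K3ʷ treat I differently under the binary connectives.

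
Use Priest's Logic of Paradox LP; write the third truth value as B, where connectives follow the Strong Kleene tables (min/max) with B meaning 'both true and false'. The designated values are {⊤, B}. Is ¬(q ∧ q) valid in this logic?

No

Countermodel: q=⊤ gives ⊥, which is not designated.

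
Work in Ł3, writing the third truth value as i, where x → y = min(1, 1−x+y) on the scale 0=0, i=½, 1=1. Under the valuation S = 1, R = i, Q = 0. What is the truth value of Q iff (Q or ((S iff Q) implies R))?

0

S iff Q = 1 iff 0 = 0
(S iff Q) implies R = 0 implies i = 1
Q or ((S iff Q) implies R) = 0 or 1 = 1
Q iff (Q or ((S iff Q) implies R)) = 0 iff 1 = 0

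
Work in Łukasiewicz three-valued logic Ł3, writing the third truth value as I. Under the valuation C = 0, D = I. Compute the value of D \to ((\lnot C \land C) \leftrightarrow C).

1

\lnot C = \lnot 0 = 1
\lnot C \land C = 1 \land 0 = 0
(\lnot C \land C) \leftrightarrow C = 0 \leftrightarrow 0 = 1
D \to ((\lnot C \land C) \leftrightarrow C) = I \to 1 = 1  [min(1, 1−½+1)]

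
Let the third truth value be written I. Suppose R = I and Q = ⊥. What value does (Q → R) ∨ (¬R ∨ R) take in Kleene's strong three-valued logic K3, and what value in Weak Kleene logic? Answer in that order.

In Kleene's strong three-valued logic K3: Q → R = ⊥ → I = ⊤  [¬⊥ ∨ I]
¬R = ¬I = I
¬R ∨ R = I ∨ I = I
(Q → R) ∨ (¬R ∨ R) = ⊤ ∨ I = ⊤
In Weak Kleene logic: Q → R = ⊥ → I = I  [any arg is the third value ⇒ result is the third value]
¬R = ¬I = I
¬R ∨ R = I ∨ I = I
(Q → R) ∨ (¬R ∨ R) = I ∨ I = I
They differ because Kleene's strong three-valued logic K3 and Weak Kleene logic treat I differently under the binary connectives.

⊤; I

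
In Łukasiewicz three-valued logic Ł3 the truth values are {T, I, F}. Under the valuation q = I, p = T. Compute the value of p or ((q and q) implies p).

T

q and q = I and I = I
(q and q) implies p = I implies T = T  [min(1, 1−½+1)]
p or ((q and q) implies p) = T or T = T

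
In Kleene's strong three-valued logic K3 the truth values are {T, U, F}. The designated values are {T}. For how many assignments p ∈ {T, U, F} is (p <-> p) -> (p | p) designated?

p=T: T ✓
p=U: U ·
p=F: F ·

1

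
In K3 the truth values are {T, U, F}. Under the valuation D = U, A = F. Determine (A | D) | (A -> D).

T

A | D = F | U = U
A -> D = F -> U = T  [~F | U]
(A | D) | (A -> D) = U | T = T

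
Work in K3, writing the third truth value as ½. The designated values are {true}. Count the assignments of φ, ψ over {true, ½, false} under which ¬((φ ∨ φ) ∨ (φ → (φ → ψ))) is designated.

Of the 9 assignments, 0 give a value in {true}.

0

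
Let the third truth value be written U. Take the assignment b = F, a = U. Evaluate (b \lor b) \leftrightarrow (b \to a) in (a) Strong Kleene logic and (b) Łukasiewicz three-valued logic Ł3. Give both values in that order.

In Strong Kleene logic: b \lor b = F \lor F = F
b \to a = F \to U = T  [\lnot F \lor U]
(b \lor b) \leftrightarrow (b \to a) = F \leftrightarrow T = F
In Łukasiewicz three-valued logic Ł3: b \lor b = F \lor F = F
b \to a = F \to U = T  [min(1, 1−0+½)]
(b \lor b) \leftrightarrow (b \to a) = F \leftrightarrow T = F

F; F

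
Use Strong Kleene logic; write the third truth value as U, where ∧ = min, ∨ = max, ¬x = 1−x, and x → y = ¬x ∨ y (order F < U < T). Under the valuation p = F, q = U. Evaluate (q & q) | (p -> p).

T

q & q = U & U = U
p -> p = F -> F = T
(q & q) | (p -> p) = U | T = T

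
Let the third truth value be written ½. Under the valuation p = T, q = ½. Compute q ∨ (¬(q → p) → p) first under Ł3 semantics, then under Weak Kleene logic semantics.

T; ½

In Ł3: q → p = ½ → T = T  [min(1, 1−½+1)]
¬(q → p) = ¬T = F
¬(q → p) → p = F → T = T
q ∨ (¬(q → p) → p) = ½ ∨ T = T
In Weak Kleene logic: q → p = ½ → T = ½
¬(q → p) = ¬½ = ½
¬(q → p) → p = ½ → T = ½
q ∨ (¬(q → p) → p) = ½ ∨ ½ = ½
They differ because Ł3 and Weak Kleene logic treat ½ differently under the binary connectives.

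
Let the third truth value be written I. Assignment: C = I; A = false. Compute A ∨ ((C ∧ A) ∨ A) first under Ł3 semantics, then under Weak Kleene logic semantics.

In Ł3: C ∧ A = I ∧ false = false
(C ∧ A) ∨ A = false ∨ false = false
A ∨ ((C ∧ A) ∨ A) = false ∨ false = false
In Weak Kleene logic: C ∧ A = I ∧ false = I
(C ∧ A) ∨ A = I ∨ false = I
A ∨ ((C ∧ A) ∨ A) = false ∨ I = I
They differ because Ł3 and Weak Kleene logic treat I differently under the binary connectives.

false; I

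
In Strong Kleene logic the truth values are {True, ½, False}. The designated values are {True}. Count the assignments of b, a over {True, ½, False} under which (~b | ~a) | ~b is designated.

Of the 9 assignments, 5 give a value in {True}.

5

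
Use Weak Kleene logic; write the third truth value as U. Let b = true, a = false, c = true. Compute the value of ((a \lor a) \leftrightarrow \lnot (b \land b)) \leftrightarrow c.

a \lor a = false \lor false = false
b \land b = true \land true = true
\lnot (b \land b) = \lnot true = false
(a \lor a) \leftrightarrow \lnot (b \land b) = false \leftrightarrow false = true
((a \lor a) \leftrightarrow \lnot (b \land b)) \leftrightarrow c = true \leftrightarrow true = true

true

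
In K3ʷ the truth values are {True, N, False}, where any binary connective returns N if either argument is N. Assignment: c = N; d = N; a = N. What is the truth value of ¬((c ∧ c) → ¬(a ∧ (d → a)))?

c ∧ c = N ∧ N = N
d → a = N → N = N  [any arg is the third value ⇒ result is the third value]
a ∧ (d → a) = N ∧ N = N
¬(a ∧ (d → a)) = ¬N = N
(c ∧ c) → ¬(a ∧ (d → a)) = N → N = N
¬((c ∧ c) → ¬(a ∧ (d → a))) = ¬N = N

N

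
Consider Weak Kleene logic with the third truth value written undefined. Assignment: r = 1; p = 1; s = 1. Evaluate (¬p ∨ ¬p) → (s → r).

¬p = ¬1 = 0
¬p = ¬1 = 0
¬p ∨ ¬p = 0 ∨ 0 = 0
s → r = 1 → 1 = 1
(¬p ∨ ¬p) → (s → r) = 0 → 1 = 1

1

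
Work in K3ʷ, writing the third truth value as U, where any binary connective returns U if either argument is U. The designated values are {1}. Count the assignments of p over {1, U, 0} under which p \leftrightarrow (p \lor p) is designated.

2

p=1: 1 ✓
p=U: U ·
p=0: 1 ✓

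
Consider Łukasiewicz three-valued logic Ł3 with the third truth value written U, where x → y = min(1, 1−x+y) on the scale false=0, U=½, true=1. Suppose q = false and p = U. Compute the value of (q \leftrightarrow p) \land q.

q \leftrightarrow p = false \leftrightarrow U = U  [1 − |0−½|]
(q \leftrightarrow p) \land q = U \land false = false

false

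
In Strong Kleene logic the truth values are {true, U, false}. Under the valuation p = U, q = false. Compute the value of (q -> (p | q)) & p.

p | q = U | false = U
q -> (p | q) = false -> U = true  [~false | U]
(q -> (p | q)) & p = true & U = U

U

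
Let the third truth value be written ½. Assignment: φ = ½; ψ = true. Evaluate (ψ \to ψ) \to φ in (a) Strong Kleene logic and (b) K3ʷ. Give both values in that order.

In Strong Kleene logic: ψ \to ψ = true \to true = true
(ψ \to ψ) \to φ = true \to ½ = ½
In K3ʷ: ψ \to ψ = true \to true = true
(ψ \to ψ) \to φ = true \to ½ = ½  [any arg is the third value ⇒ result is the third value]

½; ½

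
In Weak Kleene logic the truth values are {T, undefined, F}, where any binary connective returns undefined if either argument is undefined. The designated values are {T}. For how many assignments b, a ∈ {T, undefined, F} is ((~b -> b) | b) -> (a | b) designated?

4

Designated under: (b=T, a=T); (b=T, a=F); (b=F, a=T); (b=F, a=F).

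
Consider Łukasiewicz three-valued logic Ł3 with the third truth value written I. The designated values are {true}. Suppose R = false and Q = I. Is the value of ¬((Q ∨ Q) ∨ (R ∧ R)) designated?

Q ∨ Q = I ∨ I = I
R ∧ R = false ∧ false = false
(Q ∨ Q) ∨ (R ∧ R) = I ∨ false = I
¬((Q ∨ Q) ∨ (R ∧ R)) = ¬I = I
I ∉ {true}.

No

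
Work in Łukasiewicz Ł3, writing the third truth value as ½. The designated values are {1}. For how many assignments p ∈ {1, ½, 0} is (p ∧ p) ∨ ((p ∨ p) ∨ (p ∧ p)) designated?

p=1: 1 ✓
p=½: ½ ·
p=0: 0 ·

1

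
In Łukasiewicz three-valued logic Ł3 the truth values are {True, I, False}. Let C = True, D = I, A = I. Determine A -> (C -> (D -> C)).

D -> C = I -> True = True
C -> (D -> C) = True -> True = True
A -> (C -> (D -> C)) = I -> True = True

True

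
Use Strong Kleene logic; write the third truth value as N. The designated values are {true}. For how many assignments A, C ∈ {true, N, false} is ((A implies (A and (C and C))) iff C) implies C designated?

Designated under: (A=true, C=true); (A=N, C=true); (A=false, C=true); (A=false, C=false).

4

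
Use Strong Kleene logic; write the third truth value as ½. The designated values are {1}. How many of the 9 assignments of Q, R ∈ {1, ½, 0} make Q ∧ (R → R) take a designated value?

2

Designated under: (Q=1, R=1); (Q=1, R=0).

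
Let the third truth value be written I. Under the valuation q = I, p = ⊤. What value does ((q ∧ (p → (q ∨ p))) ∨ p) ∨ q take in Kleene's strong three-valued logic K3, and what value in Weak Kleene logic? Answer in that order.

In Kleene's strong three-valued logic K3: q ∨ p = I ∨ ⊤ = ⊤
p → (q ∨ p) = ⊤ → ⊤ = ⊤
q ∧ (p → (q ∨ p)) = I ∧ ⊤ = I
(q ∧ (p → (q ∨ p))) ∨ p = I ∨ ⊤ = ⊤
((q ∧ (p → (q ∨ p))) ∨ p) ∨ q = ⊤ ∨ I = ⊤
In Weak Kleene logic: q ∨ p = I ∨ ⊤ = I
p → (q ∨ p) = ⊤ → I = I  [any arg is the third value ⇒ result is the third value]
q ∧ (p → (q ∨ p)) = I ∧ I = I
(q ∧ (p → (q ∨ p))) ∨ p = I ∨ ⊤ = I
((q ∧ (p → (q ∨ p))) ∨ p) ∨ q = I ∨ I = I
They differ because Kleene's strong three-valued logic K3 and Weak Kleene logic treat I differently under the binary connectives.

⊤; I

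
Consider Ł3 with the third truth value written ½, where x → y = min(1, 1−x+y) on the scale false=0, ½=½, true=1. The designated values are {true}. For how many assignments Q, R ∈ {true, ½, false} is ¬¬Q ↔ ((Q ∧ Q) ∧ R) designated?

6

Of the 9 assignments, 6 give a value in {true}.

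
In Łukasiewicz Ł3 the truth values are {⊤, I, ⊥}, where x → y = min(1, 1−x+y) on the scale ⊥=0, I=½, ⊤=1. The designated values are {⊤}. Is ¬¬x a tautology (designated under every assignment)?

No

Countermodel: x=I gives I, which is not designated.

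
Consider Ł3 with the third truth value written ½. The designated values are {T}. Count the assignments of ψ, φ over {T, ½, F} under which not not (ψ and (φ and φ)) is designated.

1

Designated under: (ψ=T, φ=T).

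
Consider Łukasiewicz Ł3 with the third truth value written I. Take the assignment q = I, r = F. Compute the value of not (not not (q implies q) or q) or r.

q implies q = I implies I = T  [min(1, 1−½+½)]
not (q implies q) = not T = F
not not (q implies q) = not F = T
not not (q implies q) or q = T or I = T
not (not not (q implies q) or q) = not T = F
not (not not (q implies q) or q) or r = F or F = F

F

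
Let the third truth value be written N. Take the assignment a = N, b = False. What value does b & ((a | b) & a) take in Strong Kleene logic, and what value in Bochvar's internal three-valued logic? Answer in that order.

In Strong Kleene logic: a | b = N | False = N
(a | b) & a = N & N = N
b & ((a | b) & a) = False & N = False
In Bochvar's internal three-valued logic: a | b = N | False = N
(a | b) & a = N & N = N
b & ((a | b) & a) = False & N = N
They differ because Strong Kleene logic and Bochvar's internal three-valued logic treat N differently under the binary connectives.

False; N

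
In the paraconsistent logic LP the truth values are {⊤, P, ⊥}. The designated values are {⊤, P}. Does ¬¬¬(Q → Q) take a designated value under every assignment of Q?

No

Countermodel: Q=⊤ gives ⊥, which is not designated.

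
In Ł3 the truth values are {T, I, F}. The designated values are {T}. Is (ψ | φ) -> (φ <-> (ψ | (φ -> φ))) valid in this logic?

No

Countermodel: ψ=T, φ=I gives I, which is not designated.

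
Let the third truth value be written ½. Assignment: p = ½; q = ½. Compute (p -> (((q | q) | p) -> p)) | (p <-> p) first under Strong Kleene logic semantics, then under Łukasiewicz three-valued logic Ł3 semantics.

In Strong Kleene logic: q | q = ½ | ½ = ½
(q | q) | p = ½ | ½ = ½
((q | q) | p) -> p = ½ -> ½ = ½  [~½ | ½]
p -> (((q | q) | p) -> p) = ½ -> ½ = ½
p <-> p = ½ <-> ½ = ½
(p -> (((q | q) | p) -> p)) | (p <-> p) = ½ | ½ = ½
In Łukasiewicz three-valued logic Ł3: q | q = ½ | ½ = ½
(q | q) | p = ½ | ½ = ½
((q | q) | p) -> p = ½ -> ½ = ⊤  [min(1, 1−½+½)]
p -> (((q | q) | p) -> p) = ½ -> ⊤ = ⊤
p <-> p = ½ <-> ½ = ⊤
(p -> (((q | q) | p) -> p)) | (p <-> p) = ⊤ | ⊤ = ⊤
They differ because Strong Kleene logic and Łukasiewicz three-valued logic Ł3 treat ½ differently under implication.

½; ⊤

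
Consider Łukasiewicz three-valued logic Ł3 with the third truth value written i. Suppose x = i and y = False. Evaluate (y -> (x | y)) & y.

x | y = i | False = i
y -> (x | y) = False -> i = True  [min(1, 1−0+½)]
(y -> (x | y)) & y = True & False = False

False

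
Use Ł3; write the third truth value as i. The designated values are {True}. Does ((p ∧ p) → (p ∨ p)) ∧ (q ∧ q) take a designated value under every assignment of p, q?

No

Countermodel: p=True, q=i gives i, which is not designated.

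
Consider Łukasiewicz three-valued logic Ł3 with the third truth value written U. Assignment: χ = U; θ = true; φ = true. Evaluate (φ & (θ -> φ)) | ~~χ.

θ -> φ = true -> true = true
φ & (θ -> φ) = true & true = true
~χ = ~U = U
~~χ = ~U = U
(φ & (θ -> φ)) | ~~χ = true | U = true

true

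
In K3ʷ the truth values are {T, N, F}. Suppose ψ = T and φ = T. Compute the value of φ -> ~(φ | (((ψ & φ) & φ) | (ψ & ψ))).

ψ & φ = T & T = T
(ψ & φ) & φ = T & T = T
ψ & ψ = T & T = T
((ψ & φ) & φ) | (ψ & ψ) = T | T = T
φ | (((ψ & φ) & φ) | (ψ & ψ)) = T | T = T
~(φ | (((ψ & φ) & φ) | (ψ & ψ))) = ~T = F
φ -> ~(φ | (((ψ & φ) & φ) | (ψ & ψ))) = T -> F = F

F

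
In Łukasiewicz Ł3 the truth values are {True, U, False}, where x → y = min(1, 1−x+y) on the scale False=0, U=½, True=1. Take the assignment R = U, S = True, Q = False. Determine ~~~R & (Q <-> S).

~R = ~U = U
~~R = ~U = U
~~~R = ~U = U
Q <-> S = False <-> True = False
~~~R & (Q <-> S) = U & False = False

False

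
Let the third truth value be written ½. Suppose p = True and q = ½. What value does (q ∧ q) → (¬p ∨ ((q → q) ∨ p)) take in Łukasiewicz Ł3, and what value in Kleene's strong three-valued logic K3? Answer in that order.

True; True

In Łukasiewicz Ł3: q ∧ q = ½ ∧ ½ = ½
¬p = ¬True = False
q → q = ½ → ½ = True  [min(1, 1−½+½)]
(q → q) ∨ p = True ∨ True = True
¬p ∨ ((q → q) ∨ p) = False ∨ True = True
(q ∧ q) → (¬p ∨ ((q → q) ∨ p)) = ½ → True = True
In Kleene's strong three-valued logic K3: q ∧ q = ½ ∧ ½ = ½
¬p = ¬True = False
q → q = ½ → ½ = ½  [¬½ ∨ ½]
(q → q) ∨ p = ½ ∨ True = True
¬p ∨ ((q → q) ∨ p) = False ∨ True = True
(q ∧ q) → (¬p ∨ ((q → q) ∨ p)) = ½ → True = True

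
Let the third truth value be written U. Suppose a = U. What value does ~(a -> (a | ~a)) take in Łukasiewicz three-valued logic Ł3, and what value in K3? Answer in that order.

In Łukasiewicz three-valued logic Ł3: ~a = ~U = U
a | ~a = U | U = U
a -> (a | ~a) = U -> U = T  [min(1, 1−½+½)]
~(a -> (a | ~a)) = ~T = F
In K3: ~a = ~U = U
a | ~a = U | U = U
a -> (a | ~a) = U -> U = U  [~U | U]
~(a -> (a | ~a)) = ~U = U
They differ because Łukasiewicz three-valued logic Ł3 and K3 treat U differently under implication.

F; U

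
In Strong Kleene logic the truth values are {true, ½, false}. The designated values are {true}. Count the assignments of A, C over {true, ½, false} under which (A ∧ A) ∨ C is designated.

5

Of the 9 assignments, 5 give a value in {true}.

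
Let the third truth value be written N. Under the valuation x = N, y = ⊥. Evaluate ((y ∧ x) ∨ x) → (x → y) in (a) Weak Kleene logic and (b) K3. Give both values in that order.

In Weak Kleene logic: y ∧ x = ⊥ ∧ N = N
(y ∧ x) ∨ x = N ∨ N = N
x → y = N → ⊥ = N
((y ∧ x) ∨ x) → (x → y) = N → N = N
In K3: y ∧ x = ⊥ ∧ N = ⊥
(y ∧ x) ∨ x = ⊥ ∨ N = N
x → y = N → ⊥ = N  [¬N ∨ ⊥]
((y ∧ x) ∨ x) → (x → y) = N → N = N

N; N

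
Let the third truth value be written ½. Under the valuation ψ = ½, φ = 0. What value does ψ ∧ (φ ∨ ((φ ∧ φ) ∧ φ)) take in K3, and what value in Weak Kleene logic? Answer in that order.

In K3: φ ∧ φ = 0 ∧ 0 = 0
(φ ∧ φ) ∧ φ = 0 ∧ 0 = 0
φ ∨ ((φ ∧ φ) ∧ φ) = 0 ∨ 0 = 0
ψ ∧ (φ ∨ ((φ ∧ φ) ∧ φ)) = ½ ∧ 0 = 0
In Weak Kleene logic: φ ∧ φ = 0 ∧ 0 = 0
(φ ∧ φ) ∧ φ = 0 ∧ 0 = 0
φ ∨ ((φ ∧ φ) ∧ φ) = 0 ∨ 0 = 0
ψ ∧ (φ ∨ ((φ ∧ φ) ∧ φ)) = ½ ∧ 0 = ½
They differ because K3 and Weak Kleene logic treat ½ differently under the binary connectives.

0; ½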